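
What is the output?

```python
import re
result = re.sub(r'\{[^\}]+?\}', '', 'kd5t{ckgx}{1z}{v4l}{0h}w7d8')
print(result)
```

Matches: at [4:10] → '{ckgx}'; at [10:14] → '{1z}'; at [14:19] → '{v4l}'; at [19:23] → '{0h}'.
Every occurrence is swapped for ''.

kd5tw7d8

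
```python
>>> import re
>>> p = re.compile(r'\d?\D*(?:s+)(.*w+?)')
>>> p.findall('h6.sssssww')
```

['ww']

This matches optionally a digit, then zero or more of a non-digit; then one or more of a literal 's' (non-capturing group); then zero or more of any character, then one or more of a literal 'w' (lazy) (captured).
Walking the string: at [1:10] match '6.sssssww', group 1 = 'ww'.
With a single group, `findall` returns only what that group captured — 1 item.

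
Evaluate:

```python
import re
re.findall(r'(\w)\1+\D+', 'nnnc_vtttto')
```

The backreference `\1` re-matches whatever the first group consumed, character for character.
With a single group, `findall` returns only what that group captured — 1 item.

['n']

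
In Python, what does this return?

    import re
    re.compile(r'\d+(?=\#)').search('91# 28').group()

The positive lookaround only admits positions where the adjacent text matches; those characters stay outside the span.
`search` walks the string left to right and returns the first match it finds.
The match spans [0:2] → '91'.

'91'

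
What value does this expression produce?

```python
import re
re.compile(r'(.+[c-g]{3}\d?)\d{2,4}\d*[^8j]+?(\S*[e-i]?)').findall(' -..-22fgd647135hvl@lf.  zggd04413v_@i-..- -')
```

[(' -..-22fgd647135hvl@lf.  zggd0', '_@i-..-')]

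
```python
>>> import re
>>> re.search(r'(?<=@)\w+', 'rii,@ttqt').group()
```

The positive lookaround only admits positions where the adjacent text matches; those characters stay outside the span.
Unlike `match`, `search` isn't anchored — it looks for the pattern anywhere in the string.
The match spans [5:9] → 'ttqt'.

'ttqt'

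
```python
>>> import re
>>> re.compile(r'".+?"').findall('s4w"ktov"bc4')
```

['"ktov"']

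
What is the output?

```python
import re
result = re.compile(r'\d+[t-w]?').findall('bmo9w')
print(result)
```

['9w']

No capturing groups, so `findall` returns the 1 full match string.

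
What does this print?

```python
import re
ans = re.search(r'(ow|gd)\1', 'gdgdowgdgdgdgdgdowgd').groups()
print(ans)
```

The match spans [0:4] → 'gdgd'.
Captured: group 1 = 'gd'.

('gd',)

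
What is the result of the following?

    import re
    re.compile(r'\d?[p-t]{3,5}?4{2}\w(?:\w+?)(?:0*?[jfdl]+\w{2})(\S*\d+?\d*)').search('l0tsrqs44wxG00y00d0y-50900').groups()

('-50900',)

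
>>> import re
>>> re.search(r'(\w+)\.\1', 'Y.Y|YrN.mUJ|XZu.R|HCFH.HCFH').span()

`\1` has to match the exact text group 1 already captured.
The match spans [0:3] → 'Y.Y'.

(0, 3)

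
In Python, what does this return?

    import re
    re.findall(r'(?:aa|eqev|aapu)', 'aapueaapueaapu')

Branches in `(...|...)` are attempted left-to-right; the first branch that allows the whole pattern to succeed is taken.
Matches: at [0:2] → 'aa'; at [5:7] → 'aa'; at [10:12] → 'aa'.
`findall` yields the raw match text (3 of them) because the pattern has no groups.

['aa', 'aa', 'aa']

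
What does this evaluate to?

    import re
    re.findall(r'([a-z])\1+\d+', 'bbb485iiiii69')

A backreference is literal: `\1` must see the identical characters the first group matched.
Matches: at [0:6] match 'bbb485', group 1 = 'b'; at [6:13] match 'iiiii69', group 1 = 'i'.
With a single group, `findall` returns only what that group captured — 2 items.

['b', 'i']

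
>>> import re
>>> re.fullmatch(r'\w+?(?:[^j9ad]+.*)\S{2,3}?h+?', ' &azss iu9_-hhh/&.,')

None

This matches one or more of a word character (lazy); then one or more of any character except [j9ad], then zero or more of any character (non-capturing group); then 2 to 3 of a non-whitespace character (lazy), then one or more of the literal 'h' (lazy).
`re.fullmatch` requires the pattern to consume the entire string.
Here the string isn't matched end-to-end, so the call returns None.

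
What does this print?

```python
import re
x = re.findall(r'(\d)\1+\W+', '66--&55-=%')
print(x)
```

['6', '5']

`\1` has to match the exact text group 1 already captured.
With a single group, `findall` returns only what that group captured — 2 items.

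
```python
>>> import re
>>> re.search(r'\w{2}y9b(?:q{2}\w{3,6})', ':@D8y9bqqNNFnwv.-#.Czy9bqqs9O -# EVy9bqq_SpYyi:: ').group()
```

'D8y9bqqNNFnwv'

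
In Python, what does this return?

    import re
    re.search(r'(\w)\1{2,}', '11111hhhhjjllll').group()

'11111'

The backreference `\1` re-matches whatever the first group consumed, character for character.
The match spans [0:5] → '11111'.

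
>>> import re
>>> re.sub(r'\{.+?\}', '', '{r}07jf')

Matches: at [0:3] → '{r}'.
Every occurrence is swapped for ''.

'07jf'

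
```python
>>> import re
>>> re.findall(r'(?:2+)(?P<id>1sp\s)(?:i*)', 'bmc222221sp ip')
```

With a single group, `findall` returns only what that group captured — 1 item.

['1sp ']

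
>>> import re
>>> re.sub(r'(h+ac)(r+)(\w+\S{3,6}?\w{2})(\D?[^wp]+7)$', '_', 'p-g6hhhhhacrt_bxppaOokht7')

'p-g6_'

The pattern matches one or more of the literal 'h', then the literal 'ac' (captured); then one or more of a literal 'r' (captured); then one or more of a word character, then 3 to 6 of a non-whitespace character (lazy), then exactly 2 of a word character (captured); then optionally a non-digit, then one or more of any character except [wp], then the literal '7' (captured); then anchored at the end.
Matches: at [4:25] → 'hhhhhacrt_bxppaOokht7'.
Every occurrence is swapped for '_'.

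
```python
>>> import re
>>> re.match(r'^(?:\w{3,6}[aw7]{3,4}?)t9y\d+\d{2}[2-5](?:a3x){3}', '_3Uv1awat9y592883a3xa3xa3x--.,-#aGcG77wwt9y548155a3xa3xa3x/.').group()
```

'_3Uv1awat9y592883a3xa3xa3x'

Pattern: anchored at the start of the string; then 3 to 6 of a word character, then 3 to 4 of one of [aw7] (lazy) (non-capturing group); then the literal 't9y', then one or more of a digit, then exactly 2 of a digit; then a character in [2-5], then the literal 'a3x' repeated 3 times.
`re.match` won't scan ahead — the pattern has to work from the very first character.
The match spans [0:26] → '_3Uv1awat9y592883a3xa3xa3x'.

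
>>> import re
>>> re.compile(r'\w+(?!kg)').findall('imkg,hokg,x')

['imkg', 'hokg', 'x']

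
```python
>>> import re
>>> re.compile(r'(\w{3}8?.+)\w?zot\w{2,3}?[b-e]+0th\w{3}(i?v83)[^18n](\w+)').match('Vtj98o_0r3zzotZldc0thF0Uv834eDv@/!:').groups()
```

The match spans [0:31] → 'Vtj98o_0r3zzotZldc0thF0Uv834eDv'.
Captured: group 1 = 'Vtj98o_0r3z', group 2 = 'v83', group 3 = 'eDv'.

('Vtj98o_0r3z', 'v83', 'eDv')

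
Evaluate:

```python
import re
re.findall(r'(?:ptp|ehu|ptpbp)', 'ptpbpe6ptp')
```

['ptp', 'ptp']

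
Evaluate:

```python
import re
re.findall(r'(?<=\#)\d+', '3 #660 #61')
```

['660', '61']

Lookahead/lookbehind check context without consuming it, so the matched span excludes the asserted characters.
With no groups in the pattern, `findall` gives back each whole match — 2 here.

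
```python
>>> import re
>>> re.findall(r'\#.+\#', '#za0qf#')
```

['#za0qf#']

Scanning left to right: at [0:7] → '#za0qf#'.
With no groups in the pattern, `findall` gives back each whole match — 1 here.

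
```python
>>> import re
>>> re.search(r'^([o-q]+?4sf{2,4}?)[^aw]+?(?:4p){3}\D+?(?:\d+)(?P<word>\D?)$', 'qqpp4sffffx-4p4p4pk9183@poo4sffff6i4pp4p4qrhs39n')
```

Here no position works, so the call returns None.

None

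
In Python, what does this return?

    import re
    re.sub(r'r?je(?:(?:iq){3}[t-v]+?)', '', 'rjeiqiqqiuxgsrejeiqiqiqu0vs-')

'rjeiqiqqiuxgsre0vs-'

Pattern: optionally a literal 'r', then the literal 'je'; then the literal 'iq' repeated 3 times, then one or more of a character in [t-v] (lazy) (non-capturing group).
Matches: at [15:24] → 'jeiqiqiqu'.
Each match is replaced by ''.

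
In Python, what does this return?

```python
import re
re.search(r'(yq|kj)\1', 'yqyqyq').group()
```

'yqyq'

`\1` is not a pattern — it's the concrete string captured by group 1, re-applied verbatim.
`search` walks the string left to right and returns the first match it finds.
The match spans [0:4] → 'yqyq'.
Captured: group 1 = 'yq'.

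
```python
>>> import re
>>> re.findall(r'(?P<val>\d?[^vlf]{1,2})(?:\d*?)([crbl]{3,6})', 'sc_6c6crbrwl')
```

[('6c6', 'crbr')]

This matches optionally a digit, then 1 to 2 of any character except [vlf] (captured as 'val'); then zero or more of a digit (lazy) (non-capturing group); then 3 to 6 of one of [crbl] (captured).
Walking the string: at [3:10] match '6c6crbr', groups = ('6c6', 'crbr').
2 groups means the one result is a tuple of 2 captured strings — 1 here.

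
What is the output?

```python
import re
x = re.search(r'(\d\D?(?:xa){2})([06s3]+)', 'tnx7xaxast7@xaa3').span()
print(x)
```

The pattern matches a digit, then optionally a non-digit, then the literal 'xa' repeated 2 times (captured); then one or more of one of [06s3] (captured).
`re.search` scans for the first position where the pattern succeeds.
The match spans [3:9] → '7xaxas'.
Captured: group 1 = '7xaxa', group 2 = 's'.

(3, 9)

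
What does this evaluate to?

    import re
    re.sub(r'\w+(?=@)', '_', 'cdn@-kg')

Lookahead/lookbehind check context without consuming it, so the matched span excludes the asserted characters.
Matches: at [0:3] → 'cdn'.
Each match is replaced by '_'.

'_@-kg'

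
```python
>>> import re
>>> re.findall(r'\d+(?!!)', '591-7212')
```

['591', '7212']

`(?!…)`/`(?<!…)` only lets a position through if the neighbouring text does NOT match; no characters are consumed.
No capturing groups, so `findall` returns the 2 full match strings.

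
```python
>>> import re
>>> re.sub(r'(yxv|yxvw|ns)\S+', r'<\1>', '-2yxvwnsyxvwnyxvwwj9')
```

'-2<yxv>'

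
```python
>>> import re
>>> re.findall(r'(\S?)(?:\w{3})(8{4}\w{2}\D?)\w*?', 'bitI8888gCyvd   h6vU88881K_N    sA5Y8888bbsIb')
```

[('b', '8888gCy'), ('h', '88881K_'), ('s', '8888bbs')]

The pattern matches optionally a non-whitespace character (captured); then exactly 3 of a word character (non-capturing group); then exactly 4 of a literal '8', then exactly 2 of a word character, then optionally a non-digit (captured); then zero or more of a word character (lazy).
Matches: at [0:11] match 'bitI8888gCy', groups = ('b', '8888gCy'); at [16:27] match 'h6vU88881K_', groups = ('h', '88881K_'); at [32:43] match 'sA5Y8888bbs', groups = ('s', '8888bbs').
Multiple groups make `findall` return tuples — one 2-tuple for each match.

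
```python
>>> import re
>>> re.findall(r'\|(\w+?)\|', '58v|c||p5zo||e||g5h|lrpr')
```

['c', 'p5zo', 'e', 'g5h']

Matches: at [3:6] match '|c|', group 1 = 'c'; at [6:12] match '|p5zo|', group 1 = 'p5zo'; at [12:15] match '|e|', group 1 = 'e'; at [15:20] match '|g5h|', group 1 = 'g5h'.
With a single group, `findall` returns only what that group captured — 4 items.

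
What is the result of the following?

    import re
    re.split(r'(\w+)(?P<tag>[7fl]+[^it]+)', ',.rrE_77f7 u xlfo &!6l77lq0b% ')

[',.', 'rrE_77f', '7 u xlfo &!6l77lq0b% ', '']

The pattern matches one or more of a word character (captured); then one or more of one of [7fl], then one or more of any character except [it] (captured as 'tag').
Matches to split on: at [2:30] → 'rrE_77f7 u xlfo &!6l77lq0b% '.
The group in the pattern means `split` returns the separators' captures alongside the pieces.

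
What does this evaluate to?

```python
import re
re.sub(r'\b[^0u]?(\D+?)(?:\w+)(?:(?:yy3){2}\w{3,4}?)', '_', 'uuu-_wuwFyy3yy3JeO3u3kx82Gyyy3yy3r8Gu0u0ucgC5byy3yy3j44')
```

Each match is replaced by '_'.

'_'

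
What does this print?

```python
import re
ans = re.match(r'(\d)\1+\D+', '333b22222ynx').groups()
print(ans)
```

The match spans [0:4] → '333b'.
Captured: group 1 = '3'.

('3',)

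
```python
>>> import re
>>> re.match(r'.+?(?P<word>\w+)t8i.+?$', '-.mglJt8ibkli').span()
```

With `match`, the pattern is implicitly anchored at the beginning.
The match spans [0:13] → '-.mglJt8ibkli'.

(0, 13)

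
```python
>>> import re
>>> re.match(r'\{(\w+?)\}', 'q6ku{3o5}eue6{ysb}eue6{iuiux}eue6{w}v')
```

With `match`, the pattern is implicitly anchored at the beginning.
Here the string doesn't start with a match, so the call returns None.

None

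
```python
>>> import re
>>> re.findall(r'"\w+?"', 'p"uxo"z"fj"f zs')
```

Matches: at [1:6] → '"uxo"'; at [7:11] → '"fj"'.
With no groups in the pattern, `findall` gives back each whole match — 2 here.

['"uxo"', '"fj"']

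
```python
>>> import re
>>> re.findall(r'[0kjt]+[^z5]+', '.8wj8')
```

['j8']

Pattern: one or more of one of [0kjt]; then one or more of any character except [z5].
Walking the string: at [3:5] → 'j8'.
`findall` yields the raw match text (1 of them) because the pattern has no groups.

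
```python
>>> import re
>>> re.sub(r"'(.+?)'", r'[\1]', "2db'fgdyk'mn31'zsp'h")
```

'2db[fgdyk]mn31[zsp]h'

With the lazy modifier that quantifier settles for the fewest repetitions that let the rest of the pattern succeed (the atoms after it are unaffected and can still be greedy).
Each match is replaced using the text its own group 1 captured.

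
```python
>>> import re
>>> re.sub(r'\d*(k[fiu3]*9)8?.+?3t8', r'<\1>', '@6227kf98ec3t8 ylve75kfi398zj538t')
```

'@<kf9> ylve75kfi398zj538t'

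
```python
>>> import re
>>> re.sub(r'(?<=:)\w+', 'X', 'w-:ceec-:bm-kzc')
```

Because the assertion is zero-width, the text it checks is not consumed and won't appear in the result.
Each match is replaced by 'X'.

'w-:X-:X-kzc'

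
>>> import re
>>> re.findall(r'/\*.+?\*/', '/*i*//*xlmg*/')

['/*i*/', '/*xlmg*/']

Scanning left to right: at [0:5] → '/*i*/'; at [5:13] → '/*xlmg*/'.
`findall` yields the raw match text (2 of them) because the pattern has no groups.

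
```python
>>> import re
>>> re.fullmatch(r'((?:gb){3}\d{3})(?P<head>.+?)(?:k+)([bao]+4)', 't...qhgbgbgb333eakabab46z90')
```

None

This matches the literal 'gb' repeated 3 times, then exactly 3 of a digit (captured); then one or more of any character (lazy) (captured as 'head'); then one or more of a literal 'k' (non-capturing group); then one or more of one of [bao], then the literal '4' (captured).
`fullmatch` succeeds only if the pattern covers the string from start to end.
Here the string isn't matched end-to-end, so the call returns None.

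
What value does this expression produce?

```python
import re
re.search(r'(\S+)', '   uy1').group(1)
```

'uy1'

This matches one or more of a non-whitespace character (captured).
`re.search` scans for the first position where the pattern succeeds.
The match spans [3:6] → 'uy1'.
Captured: group 1 = 'uy1'.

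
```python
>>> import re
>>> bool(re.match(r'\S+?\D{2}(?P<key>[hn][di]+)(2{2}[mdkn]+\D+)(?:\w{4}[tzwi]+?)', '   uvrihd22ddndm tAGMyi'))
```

False

`re.match` won't scan ahead — the pattern has to work from the very first character.
Here position 0 doesn't satisfy it, so the call returns None, and `bool(None)` is False.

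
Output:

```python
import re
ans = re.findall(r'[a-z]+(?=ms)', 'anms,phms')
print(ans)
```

The lookaround is zero-width — it requires the adjacent text to match without consuming it, so the asserted text isn't part of the match.
Scanning left to right: at [0:2] → 'an'; at [5:7] → 'ph'.
No capturing groups, so `findall` returns the 2 full match strings.

['an', 'ph']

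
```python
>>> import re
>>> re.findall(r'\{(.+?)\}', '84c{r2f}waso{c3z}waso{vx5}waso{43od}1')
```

['r2f', 'c3z', 'vx5', '43od']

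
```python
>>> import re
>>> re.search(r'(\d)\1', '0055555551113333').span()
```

(0, 2)

The backreference `\1` re-matches whatever the first group consumed, character for character.
`re.search` scans for the first position where the pattern succeeds.
The match spans [0:2] → '00'.
Captured: group 1 = '0'.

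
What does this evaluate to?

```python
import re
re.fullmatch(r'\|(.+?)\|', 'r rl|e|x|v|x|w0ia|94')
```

None

`re.fullmatch` requires the pattern to consume the entire string.
Here there's no way to consume every character, so the call returns None.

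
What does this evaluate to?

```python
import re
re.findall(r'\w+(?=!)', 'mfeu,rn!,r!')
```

['rn', 'r']

The positive lookaround only admits positions where the adjacent text matches; those characters stay outside the span.
Scanning left to right: at [5:7] → 'rn'; at [9:10] → 'r'.
`findall` yields the raw match text (2 of them) because the pattern has no groups.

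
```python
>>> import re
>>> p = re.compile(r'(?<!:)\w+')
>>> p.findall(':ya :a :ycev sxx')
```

A negative assertion filters positions out without eating any characters.
Walking the string: at [2:3] → 'a'; at [9:12] → 'cev'; at [13:16] → 'sxx'.
No capturing groups, so `findall` returns the 3 full match strings.

['a', 'cev', 'sxx']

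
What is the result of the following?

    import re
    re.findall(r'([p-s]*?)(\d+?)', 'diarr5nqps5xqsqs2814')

[('rr', '5'), ('qps', '5'), ('qsqs', '2'), ('', '8'), ('', '1'), ('', '4')]

Pattern: zero or more of a character in [p-s] (lazy) (captured); then one or more of a digit (lazy) (captured).
Scanning left to right: at [3:6] match 'rr5', groups = ('rr', '5'); at [7:11] match 'qps5', groups = ('qps', '5'); at [12:17] match 'qsqs2', groups = ('qsqs', '2'); at [17:18] match '8', groups = ('', '8'); at [18:19] match '1', groups = ('', '1'); ….
With 2 capturing groups, `findall` returns a 2-tuple per match.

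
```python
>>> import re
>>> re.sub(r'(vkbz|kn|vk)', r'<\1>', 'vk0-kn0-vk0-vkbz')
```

'<vk>0-<kn>0-<vk>0-<vkbz>'

Alternation tries branches left to right and keeps the first one that lets the overall match succeed at that position.
`\1` in the replacement pulls in group 1's text for each match.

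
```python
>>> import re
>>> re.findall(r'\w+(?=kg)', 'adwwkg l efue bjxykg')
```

The positive lookaround only admits positions where the adjacent text matches; those characters stay outside the span.
Matches: at [0:4] → 'adww'; at [14:18] → 'bjxy'.
No capturing groups, so `findall` returns the 2 full match strings.

['adww', 'bjxy']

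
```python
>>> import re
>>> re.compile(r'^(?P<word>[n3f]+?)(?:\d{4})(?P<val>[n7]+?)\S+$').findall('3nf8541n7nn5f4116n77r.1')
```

[('3nf', 'n')]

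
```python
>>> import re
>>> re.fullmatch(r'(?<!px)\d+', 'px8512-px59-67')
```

None

`fullmatch` succeeds only if the pattern covers the string from start to end.
Here the string isn't matched end-to-end, so the call returns None.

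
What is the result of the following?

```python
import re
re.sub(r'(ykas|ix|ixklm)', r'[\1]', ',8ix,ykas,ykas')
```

',8[ix],[ykas],[ykas]'

Matches: at [2:4] → 'ix'; at [5:9] → 'ykas'; at [10:14] → 'ykas'.
The replacement refers to a captured group, so each match is rewritten using its own captured text.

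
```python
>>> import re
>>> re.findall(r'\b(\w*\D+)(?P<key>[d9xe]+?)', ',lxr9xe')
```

[('lxr9x', 'e')]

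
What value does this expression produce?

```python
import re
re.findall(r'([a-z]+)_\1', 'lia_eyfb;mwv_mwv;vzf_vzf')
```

['mwv', 'vzf']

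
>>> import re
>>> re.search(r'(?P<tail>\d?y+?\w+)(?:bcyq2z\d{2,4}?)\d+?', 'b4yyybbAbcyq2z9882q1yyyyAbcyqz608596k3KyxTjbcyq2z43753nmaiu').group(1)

'4yyybbAbcyq2z9882q1yyyyAbcyqz608596k3KyxTj'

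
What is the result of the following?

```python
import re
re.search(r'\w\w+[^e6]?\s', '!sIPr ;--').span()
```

This matches a word character; then one or more of a word character, then optionally any character except [e6], then whitespace.
`re.search` scans for the first position where the pattern succeeds.
The match spans [1:6] → 'sIPr '.

(1, 6)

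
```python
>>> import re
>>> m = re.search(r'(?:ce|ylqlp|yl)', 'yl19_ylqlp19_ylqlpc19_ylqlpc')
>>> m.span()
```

(0, 2)

`search` walks the string left to right and returns the first match it finds.
The match spans [0:2] → 'yl'.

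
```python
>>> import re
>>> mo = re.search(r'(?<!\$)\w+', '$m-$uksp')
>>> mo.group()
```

'ksp'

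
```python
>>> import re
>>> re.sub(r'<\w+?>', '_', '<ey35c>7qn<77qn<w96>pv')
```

`sub` substitutes '_' at each match site.

'_7qn<77qn_pv'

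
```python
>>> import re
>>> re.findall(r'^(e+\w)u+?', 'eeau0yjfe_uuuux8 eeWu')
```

['eea']

This matches anchored at the start of the string; then one or more of the literal 'e', then a word character (captured); then one or more of a literal 'u' (lazy).
Walking the string: at [0:4] match 'eeau', group 1 = 'eea'.
One capturing group, so `findall` returns just the captured substring from the one match — 1 in all.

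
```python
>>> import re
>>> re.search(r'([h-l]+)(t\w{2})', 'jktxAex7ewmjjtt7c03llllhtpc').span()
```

The pattern matches one or more of a character in [h-l] (captured); then the literal 't', then exactly 2 of a word character (captured).
The match spans [0:5] → 'jktxA'.

(0, 5)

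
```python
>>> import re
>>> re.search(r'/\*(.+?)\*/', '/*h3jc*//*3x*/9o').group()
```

`re.search` scans for the first position where the pattern succeeds.
The match spans [0:8] → '/*h3jc*/'.
Captured: group 1 = 'h3jc'.

'/*h3jc*/'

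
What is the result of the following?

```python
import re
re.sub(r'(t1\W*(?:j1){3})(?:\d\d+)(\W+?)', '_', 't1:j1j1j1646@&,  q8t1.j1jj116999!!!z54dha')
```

'_&,  q8t1.j1jj116999!!!z54dha'

Pattern: the literal 't1', then zero or more of a non-word character, then the literal 'j1' repeated 3 times (captured); then a digit, then one or more of a digit (non-capturing group); then one or more of a non-word character (lazy) (captured).
Lazy quantifiers expand one character at a time until the remainder of the pattern can match.
Matches: at [0:13] → 't1:j1j1j1646@'.
Every occurrence is swapped for '_'.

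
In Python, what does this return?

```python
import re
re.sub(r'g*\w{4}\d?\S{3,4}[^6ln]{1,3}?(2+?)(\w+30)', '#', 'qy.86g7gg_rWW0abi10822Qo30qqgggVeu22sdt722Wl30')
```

'qy.86g7#'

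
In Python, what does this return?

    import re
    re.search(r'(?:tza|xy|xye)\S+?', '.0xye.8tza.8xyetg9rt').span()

(2, 5)

Alternation isn't longest-match — the leftmost alternative that fits at this position is chosen.
`re.search` scans for the first position where the pattern succeeds.
The match spans [2:5] → 'xye'.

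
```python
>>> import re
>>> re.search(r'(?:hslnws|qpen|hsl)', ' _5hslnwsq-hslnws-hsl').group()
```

'hslnws'

The regex engine tests alternatives in the order written; an earlier branch that matches wins even if a later one would match more.
The match spans [3:9] → 'hslnws'.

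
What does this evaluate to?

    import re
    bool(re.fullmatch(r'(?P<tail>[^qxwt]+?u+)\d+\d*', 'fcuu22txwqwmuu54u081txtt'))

False

This matches one or more of any character except [qxwt] (lazy), then one or more of the literal 'u' (captured as 'tail'); then one or more of a digit, then zero or more of a digit.
`re.fullmatch` is like wrapping the pattern in `^…$` (in single-line mode).
Here the pattern can't cover the whole string, so the call returns None, and `bool(None)` is False.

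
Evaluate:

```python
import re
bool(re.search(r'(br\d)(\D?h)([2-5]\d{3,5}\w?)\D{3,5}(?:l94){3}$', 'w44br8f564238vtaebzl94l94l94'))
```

Pattern: the literal 'br', then a digit (captured); then optionally a non-digit, then a literal 'h' (captured); then a character in [2-5], then 3 to 5 of a digit, then optionally a word character (captured); then 3 to 5 of a non-digit, then the literal 'l94' repeated 3 times; then anchored at the end.
`search` walks the string left to right and returns the first match it finds.
Here the pattern never matches, so the call returns None, and `bool(None)` is False.

False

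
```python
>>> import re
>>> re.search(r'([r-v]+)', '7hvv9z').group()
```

'vv'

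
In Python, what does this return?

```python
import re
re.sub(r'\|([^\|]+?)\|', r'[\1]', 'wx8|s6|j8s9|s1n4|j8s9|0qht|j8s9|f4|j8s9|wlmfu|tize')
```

'wx8[s6]j8s9[s1n4]j8s9[0qht]j8s9[f4]j8s9[wlmfu]tize'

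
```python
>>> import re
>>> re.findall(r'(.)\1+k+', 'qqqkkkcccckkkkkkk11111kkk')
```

['q', 'c', '1']

The backreference `\1` re-matches whatever the first group consumed, character for character.
One capturing group, so `findall` returns just the captured substring from each match — 3 in all.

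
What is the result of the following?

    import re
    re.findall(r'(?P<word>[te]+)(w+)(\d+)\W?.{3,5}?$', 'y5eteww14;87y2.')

The pattern matches one or more of one of [te] (captured as 'word'); then one or more of a literal 'w' (captured); then one or more of a digit (captured); then optionally a non-word character, then 3 to 5 of any character (lazy); then anchored at the end.
Scanning left to right: at [2:15] match 'eteww14;87y2.', groups = ('ete', 'ww', '14').
With 3 capturing groups, `findall` returns a 3-tuple per match.

[('ete', 'ww', '14')]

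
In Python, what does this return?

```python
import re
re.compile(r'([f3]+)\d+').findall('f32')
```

This matches one or more of one of [f3] (captured); then one or more of a digit.
Matches: at [0:3] match 'f32', group 1 = 'f3'.
Because there's exactly one group, `findall` drops the full match and keeps group 1 from the one hit.

['f3']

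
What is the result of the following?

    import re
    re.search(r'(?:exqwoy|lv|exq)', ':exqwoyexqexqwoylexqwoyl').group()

Branches in `(...|...)` are attempted left-to-right; the first branch that allows the whole pattern to succeed is taken.
`re.search` tries every starting position until one works.
The match spans [1:7] → 'exqwoy'.

'exqwoy'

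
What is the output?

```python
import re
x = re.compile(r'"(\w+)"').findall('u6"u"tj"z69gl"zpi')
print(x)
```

['u', 'z69gl']

`findall` collects group 1 from each match (2 total).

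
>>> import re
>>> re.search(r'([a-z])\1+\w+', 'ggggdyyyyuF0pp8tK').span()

(0, 17)

After group 1 captures some text, `\1` only succeeds where that same text appears again.
The match spans [0:17] → 'ggggdyyyyuF0pp8tK'.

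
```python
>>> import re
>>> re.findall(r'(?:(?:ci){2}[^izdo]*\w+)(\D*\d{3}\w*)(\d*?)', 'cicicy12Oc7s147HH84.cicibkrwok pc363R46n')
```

Pattern: the literal 'ci' repeated 2 times, then zero or more of any character except [izdo], then one or more of a word character (non-capturing group); then zero or more of a non-digit, then exactly 3 of a digit, then zero or more of a word character (captured); then zero or more of a digit (lazy) (captured).
Matches: at [0:40] match 'cicicy12Oc7s147HH84.cicibkrwok pc363R46n', groups = (' pc363R46n', '').
`findall` packs the 2 group values into a tuple for every match.

[(' pc363R46n', '')]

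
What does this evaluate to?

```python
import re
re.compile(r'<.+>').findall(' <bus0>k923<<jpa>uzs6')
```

`findall` yields the raw match text (1 of them) because the pattern has no groups.

['<bus0>k923<<jpa>']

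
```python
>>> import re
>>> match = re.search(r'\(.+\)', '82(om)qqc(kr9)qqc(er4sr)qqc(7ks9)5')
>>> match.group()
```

'(om)qqc(kr9)qqc(er4sr)qqc(7ks9)'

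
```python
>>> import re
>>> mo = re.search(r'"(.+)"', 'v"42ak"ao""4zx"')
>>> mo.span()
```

(1, 15)

The match spans [1:15] → '"42ak"ao""4zx"'.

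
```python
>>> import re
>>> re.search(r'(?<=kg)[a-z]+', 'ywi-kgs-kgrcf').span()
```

(6, 7)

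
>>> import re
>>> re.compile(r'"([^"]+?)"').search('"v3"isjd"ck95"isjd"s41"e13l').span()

(0, 4)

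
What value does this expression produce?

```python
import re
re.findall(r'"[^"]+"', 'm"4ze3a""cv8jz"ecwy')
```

['"4ze3a"', '"cv8jz"']

Scanning left to right: at [1:8] → '"4ze3a"'; at [8:15] → '"cv8jz"'.
No capturing groups, so `findall` returns the 2 full match strings.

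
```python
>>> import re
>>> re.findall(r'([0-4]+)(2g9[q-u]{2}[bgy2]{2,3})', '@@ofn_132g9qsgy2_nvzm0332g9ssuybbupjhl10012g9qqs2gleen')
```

[('13', '2g9qsgy2')]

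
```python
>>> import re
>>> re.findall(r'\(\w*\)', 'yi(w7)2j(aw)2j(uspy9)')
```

Scanning left to right: at [2:6] → '(w7)'; at [8:12] → '(aw)'; at [14:21] → '(uspy9)'.
No capturing groups, so `findall` returns the 3 full match strings.

['(w7)', '(aw)', '(uspy9)']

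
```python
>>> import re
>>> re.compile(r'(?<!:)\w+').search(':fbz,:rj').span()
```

(2, 4)

A negative assertion filters positions out without eating any characters.
`search` walks the string left to right and returns the first match it finds.
The match spans [2:4] → 'bz'.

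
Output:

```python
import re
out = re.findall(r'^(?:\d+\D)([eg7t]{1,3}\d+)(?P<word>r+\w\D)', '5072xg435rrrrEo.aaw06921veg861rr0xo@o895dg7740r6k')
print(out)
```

With 2 capturing groups, `findall` returns a 2-tuple per match.

[('g435', 'rrrrEo')]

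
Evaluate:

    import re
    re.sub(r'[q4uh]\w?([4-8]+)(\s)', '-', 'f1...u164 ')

'f1...-'

This matches one of [q4uh], then optionally a word character; then one or more of a character in [4-8] (captured); then whitespace (captured).
Matches: at [5:10] → 'u164 '.
Every occurrence is swapped for '-'.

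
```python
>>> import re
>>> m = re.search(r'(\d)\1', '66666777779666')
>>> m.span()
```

(0, 2)

`\1` is not a pattern — it's the concrete string captured by group 1, re-applied verbatim.
`search` walks the string left to right and returns the first match it finds.
The match spans [0:2] → '66'.
Captured: group 1 = '6'.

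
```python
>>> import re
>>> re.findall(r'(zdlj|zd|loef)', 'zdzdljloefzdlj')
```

['zd', 'zdlj', 'loef', 'zdlj']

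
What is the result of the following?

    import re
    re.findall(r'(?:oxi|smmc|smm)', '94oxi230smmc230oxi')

Alternation isn't longest-match — the leftmost alternative that fits at this position is chosen.
`findall` yields the raw match text (3 of them) because the pattern has no groups.

['oxi', 'smmc', 'oxi']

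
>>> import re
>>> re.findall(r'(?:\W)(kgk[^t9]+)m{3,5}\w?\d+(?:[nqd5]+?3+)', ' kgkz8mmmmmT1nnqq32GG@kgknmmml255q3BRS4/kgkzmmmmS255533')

`findall` collects group 1 from the one match (1 total).

['kgkz8mmmmmT1nnqq32GG@kgknmmml255q3BRS4/kgkzm']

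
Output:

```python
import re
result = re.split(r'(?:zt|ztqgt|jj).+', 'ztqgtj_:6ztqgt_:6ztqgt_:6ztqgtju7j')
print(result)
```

['', '']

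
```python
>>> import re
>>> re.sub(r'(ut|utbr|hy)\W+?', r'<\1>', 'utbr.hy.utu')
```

'<utbr><hy>utu'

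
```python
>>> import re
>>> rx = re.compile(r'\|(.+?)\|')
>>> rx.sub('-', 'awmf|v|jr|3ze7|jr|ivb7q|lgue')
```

'awmf-jr-jr-lgue'

A `+?`/`*?`/`{m,n}?` starts at its minimum and grows only as far as needed for what follows to match.
Each match is replaced by '-'.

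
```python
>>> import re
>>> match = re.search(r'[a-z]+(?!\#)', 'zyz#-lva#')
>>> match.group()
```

The negative lookahead/lookbehind blocks any match where the forbidden context is present.
The match spans [0:2] → 'zy'.

'zy'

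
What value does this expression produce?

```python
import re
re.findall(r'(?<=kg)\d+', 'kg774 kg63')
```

The `(?=…)`/`(?<=…)` assertion just peeks at neighbouring text; it doesn't advance the match position.
Scanning left to right: at [2:5] → '774'; at [8:10] → '63'.
Since nothing is captured, `findall` lists the 2 matched substrings directly.

['774', '63']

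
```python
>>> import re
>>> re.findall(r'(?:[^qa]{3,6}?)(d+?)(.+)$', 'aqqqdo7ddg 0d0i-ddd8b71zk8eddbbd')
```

[('d', 'dg 0d0i-ddd8b71zk8eddbbd')]

Lazy quantifiers expand one character at a time until the remainder of the pattern can match.
2 groups means the one result is a tuple of 2 captured strings — 1 here.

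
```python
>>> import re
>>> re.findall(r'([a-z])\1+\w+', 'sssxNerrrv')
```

['s']

`\1` has to match the exact text group 1 already captured.
Matches: at [0:10] match 'sssxNerrrv', group 1 = 's'.
With a single group, `findall` returns only what that group captured — 1 item.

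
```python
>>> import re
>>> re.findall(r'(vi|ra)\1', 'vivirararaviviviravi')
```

['vi', 'ra', 'vi']

`\1` has to match the exact text group 1 already captured.
Scanning left to right: at [0:4] match 'vivi', group 1 = 'vi'; at [4:8] match 'rara', group 1 = 'ra'; at [10:14] match 'vivi', group 1 = 'vi'.
With a single group, `findall` returns only what that group captured — 3 items.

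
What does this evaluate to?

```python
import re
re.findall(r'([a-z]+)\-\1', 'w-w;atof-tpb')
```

['w']

`\1` is not a pattern — it's the concrete string captured by group 1, re-applied verbatim.
Walking the string: at [0:3] match 'w-w', group 1 = 'w'.
One capturing group, so `findall` returns just the captured substring from the one match — 1 in all.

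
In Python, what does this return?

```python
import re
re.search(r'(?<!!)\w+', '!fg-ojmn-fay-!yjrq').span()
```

(2, 3)

A negative assertion filters positions out without eating any characters.
`search` walks the string left to right and returns the first match it finds.
The match spans [2:3] → 'g'.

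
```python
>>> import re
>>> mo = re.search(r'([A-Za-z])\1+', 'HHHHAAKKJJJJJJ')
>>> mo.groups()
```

('H',)

`\1` has to match the exact text group 1 already captured.
`re.search` tries every starting position until one works.
The match spans [0:4] → 'HHHH'.
Captured: group 1 = 'H'.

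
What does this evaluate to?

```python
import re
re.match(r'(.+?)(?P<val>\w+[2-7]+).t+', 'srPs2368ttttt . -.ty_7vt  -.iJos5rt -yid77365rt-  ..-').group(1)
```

The pattern matches one or more of any character (lazy) (captured); then one or more of a word character, then one or more of a character in [2-7] (captured as 'val'); then any character, then one or more of a literal 't'.
With `match`, the pattern is implicitly anchored at the beginning.
The match spans [0:13] → 'srPs2368ttttt'.
Captured: group 1 = 's', group 2 = 'rPs236'.

's'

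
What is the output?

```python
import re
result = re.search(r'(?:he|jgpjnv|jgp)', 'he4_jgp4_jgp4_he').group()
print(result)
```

he

`re.search` scans for the first position where the pattern succeeds.
The match spans [0:2] → 'he'.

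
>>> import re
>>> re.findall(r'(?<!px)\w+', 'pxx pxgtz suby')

['pxx', 'pxgtz', 'suby']

Because the assertion is negative and zero-width, positions next to the forbidden text are skipped.
Walking the string: at [0:3] → 'pxx'; at [4:9] → 'pxgtz'; at [10:14] → 'suby'.
`findall` yields the raw match text (3 of them) because the pattern has no groups.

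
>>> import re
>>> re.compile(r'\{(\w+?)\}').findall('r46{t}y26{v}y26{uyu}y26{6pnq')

['t', 'v', 'uyu']

Scanning left to right: at [3:6] match '{t}', group 1 = 't'; at [9:12] match '{v}', group 1 = 'v'; at [15:20] match '{uyu}', group 1 = 'uyu'.
`findall` collects group 1 from each match (3 total).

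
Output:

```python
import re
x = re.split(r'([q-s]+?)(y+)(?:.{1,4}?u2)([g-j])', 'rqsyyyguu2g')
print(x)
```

The group in the pattern means `split` returns the separators' captures alongside the pieces.

['', 'rqs', 'yyy', 'g', '']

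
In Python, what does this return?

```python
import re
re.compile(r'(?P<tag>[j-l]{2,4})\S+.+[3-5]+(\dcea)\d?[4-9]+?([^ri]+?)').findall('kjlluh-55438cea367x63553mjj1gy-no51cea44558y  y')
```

[('kjll', '1cea', '5')]

The pattern matches 2 to 4 of a character in [j-l] (captured as 'tag'); then one or more of a non-whitespace character, then one or more of any character, then one or more of a character in [3-5]; then a digit, then the literal 'cea' (captured); then optionally a digit, then one or more of a character in [4-9] (lazy); then one or more of any character except [ri] (lazy) (captured).
Walking the string: at [0:41] match 'kjlluh-55438cea367x63553mjj1gy-no51cea445', groups = ('kjll', '1cea', '5').
With 3 capturing groups, `findall` returns a 3-tuple per match.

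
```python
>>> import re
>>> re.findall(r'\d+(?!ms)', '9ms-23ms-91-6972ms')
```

['2', '91', '697']

Because the assertion is negative and zero-width, positions next to the forbidden text are skipped.
Walking the string: at [4:5] → '2'; at [9:11] → '91'; at [12:15] → '697'.
With no groups in the pattern, `findall` gives back each whole match — 3 here.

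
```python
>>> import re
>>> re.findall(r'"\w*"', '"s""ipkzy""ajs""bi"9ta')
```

Since nothing is captured, `findall` lists the 4 matched substrings directly.

['"s"', '"ipkzy"', '"ajs"', '"bi"']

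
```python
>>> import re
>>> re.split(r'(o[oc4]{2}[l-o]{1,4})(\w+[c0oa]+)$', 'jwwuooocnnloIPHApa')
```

The pattern matches the literal 'o', then exactly 2 of one of [oc4], then 1 to 4 of a character in [l-o] (captured); then one or more of a word character, then one or more of one of [c0oa] (captured); then anchored at the end.
Matches to split on: at [5:18] → 'oocnnloIPHApa'.
`re.split` interleaves the captured-group text with the surrounding fragments.

['jwwuo', 'oocnnlo', 'IPHApa', '']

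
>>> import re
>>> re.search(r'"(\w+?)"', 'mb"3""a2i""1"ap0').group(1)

'3'

The match spans [2:5] → '"3"'.
Captured: group 1 = '3'.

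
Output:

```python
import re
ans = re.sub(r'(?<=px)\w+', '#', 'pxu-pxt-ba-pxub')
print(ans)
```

px#-px#-ba-px#

The lookaround is zero-width — it requires the adjacent text to match without consuming it, so the asserted text isn't part of the match.
Matches: at [2:3] → 'u'; at [6:7] → 't'; at [13:15] → 'ub'.
Each match is replaced by '#'.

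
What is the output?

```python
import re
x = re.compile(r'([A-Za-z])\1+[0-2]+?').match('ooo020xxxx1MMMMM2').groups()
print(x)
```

`\1` has to match the exact text group 1 already captured.
`match` is anchored at position 0; if the pattern doesn't fit there, it returns None.
The match spans [0:4] → 'ooo0'.
Captured: group 1 = 'o'.

('o',)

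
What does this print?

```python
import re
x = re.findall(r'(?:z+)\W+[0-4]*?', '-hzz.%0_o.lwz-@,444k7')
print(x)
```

['zz.%', 'z-@,']

The pattern matches one or more of a literal 'z' (non-capturing group); then one or more of a non-word character, then zero or more of a character in [0-4] (lazy).
A `+?`/`*?`/`{m,n}?` starts at its minimum and grows only as far as needed for what follows to match.
Walking the string: at [2:6] → 'zz.%'; at [12:16] → 'z-@,'.
No capturing groups, so `findall` returns the 2 full match strings.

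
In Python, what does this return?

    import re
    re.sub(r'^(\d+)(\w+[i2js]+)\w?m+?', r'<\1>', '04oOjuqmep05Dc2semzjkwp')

'<04>zjkwp'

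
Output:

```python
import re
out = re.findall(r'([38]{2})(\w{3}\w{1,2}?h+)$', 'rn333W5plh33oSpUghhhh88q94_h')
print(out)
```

[('88', 'q94_h')]

With 2 capturing groups, `findall` returns a 2-tuple per match.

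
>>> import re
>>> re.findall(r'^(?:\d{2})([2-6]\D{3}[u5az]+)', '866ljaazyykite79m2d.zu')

['6ljaaz']

Pattern: anchored at the start of the string; then exactly 2 of a digit (non-capturing group); then a character in [2-6], then exactly 3 of a non-digit, then one or more of one of [u5az] (captured).
Walking the string: at [0:8] match '866ljaaz', group 1 = '6ljaaz'.
`findall` collects group 1 from the one match (1 total).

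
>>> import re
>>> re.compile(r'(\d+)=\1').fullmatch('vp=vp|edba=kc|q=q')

None

The backreference `\1` re-matches whatever the first group consumed, character for character.
`re.fullmatch` is like wrapping the pattern in `^…$` (in single-line mode).
Here the string isn't matched end-to-end, so the call returns None.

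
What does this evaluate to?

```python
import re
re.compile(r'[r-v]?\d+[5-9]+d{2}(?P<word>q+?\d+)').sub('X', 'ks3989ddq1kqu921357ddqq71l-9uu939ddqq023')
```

The pattern matches optionally a character in [r-v], then one or more of a digit; then one or more of a character in [5-9], then exactly 2 of the literal 'd'; then one or more of a literal 'q' (lazy), then one or more of a digit (captured as 'word').
Matches: at [1:10] → 's3989ddq1'; at [12:25] → 'u921357ddqq71'; at [29:40] → 'u939ddqq023'.
Every occurrence is swapped for 'X'.

'kXkqXl-9uX'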